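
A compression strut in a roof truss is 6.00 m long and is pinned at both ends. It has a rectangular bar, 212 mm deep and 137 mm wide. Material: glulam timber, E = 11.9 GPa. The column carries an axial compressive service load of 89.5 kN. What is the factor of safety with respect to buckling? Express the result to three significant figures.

n ≈ 1.66

Buckling occurs about the weak axis: I_min = h·b³/12 with b = 137 mm (the shorter side).
I_min = 212×137³/12 = 4.543×10^7 mm⁴
I = 4.543×10^7 mm⁴ = 4.543×10^-5 m⁴
Effective length L_e = K·L = 1 × 6.00 = 6.000 m
P_cr = π²EI / L_e² = π² × 11.9×10⁹ × 4.543×10^-5 / 6.000² = 1.482×10^5 N
Factor of safety n = P_cr / P = 148.20 / 89.5 = 1.66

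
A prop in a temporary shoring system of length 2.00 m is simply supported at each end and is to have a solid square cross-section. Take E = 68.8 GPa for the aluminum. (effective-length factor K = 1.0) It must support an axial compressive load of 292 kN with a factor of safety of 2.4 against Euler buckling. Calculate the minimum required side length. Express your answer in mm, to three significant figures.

Required P_cr = n·P = 2.4 × 292 = 700.8 kN
L_e = K·L = 1 × 2.00 = 2.000 m
Required I = P_cr·L_e²/(π²E) = 7.008×10^5 × 2.000² / (π² × 6.88×10^10) = 4.128×10^-6 m⁴
I_req = 4.128×10^6 mm⁴
Solid square: I = a⁴/12  ⇒  a = (12I)^(1/4) = (12×4.128×10^6)^(1/4) = 83.9 mm

a ≈ 83.9 mm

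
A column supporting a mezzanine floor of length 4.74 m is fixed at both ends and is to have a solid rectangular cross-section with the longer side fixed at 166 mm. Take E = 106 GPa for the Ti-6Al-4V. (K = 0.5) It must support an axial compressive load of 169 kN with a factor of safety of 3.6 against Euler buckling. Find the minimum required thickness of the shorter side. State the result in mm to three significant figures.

Required P_cr = n·P = 3.6 × 169 = 608.4 kN
L_e = K·L = 0.5 × 4.74 = 2.370 m
Required I = P_cr·L_e²/(π²E) = 6.084×10^5 × 2.370² / (π² × 1.06×10^11) = 3.266×10^-6 m⁴
I_req = 3.266×10^6 mm⁴
Rectangle, weak axis: I_min = h·b³/12 with h = 166 mm fixed  ⇒  b = (12I/h)^(1/3) = 61.8 mm

b ≈ 61.8 mm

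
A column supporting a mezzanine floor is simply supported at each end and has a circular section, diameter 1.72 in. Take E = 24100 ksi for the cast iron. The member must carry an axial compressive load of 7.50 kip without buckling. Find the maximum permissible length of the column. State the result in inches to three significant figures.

L_max ≈ 117 in

I = πd⁴/64 = π×1.72⁴/64 = 0.4296 in⁴
At the buckling limit P_cr = P = 7.500×10^3 lb
From P_cr = π²EI/(K·L)²:  L = (1/K)·√(π²EI/P_cr) = (1/1)·√(π²×2.41×10^7×0.4296/7.500×10^3)
L = 117 in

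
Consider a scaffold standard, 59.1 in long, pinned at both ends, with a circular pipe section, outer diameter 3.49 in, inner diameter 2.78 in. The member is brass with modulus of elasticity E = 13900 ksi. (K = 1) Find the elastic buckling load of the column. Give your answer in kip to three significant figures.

P_cr ≈ 171 kip

d_o = 3.49 in, d_i = 2.78 in
I = π(d_o⁴ − d_i⁴)/64 = π(3.49⁴ − 2.780⁴)/64 = 4.350 in⁴
Effective length L_e = K·L = 1 × 59.1 = 59.10 in
P_cr = π²EI / L_e² = π² × 13900×10³ × 4.350 / 59.10² = 1.709×10^5 lb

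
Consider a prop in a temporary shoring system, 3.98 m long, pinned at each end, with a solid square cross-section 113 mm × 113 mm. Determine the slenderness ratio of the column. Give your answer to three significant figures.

λ ≈ 122

For a square r = a/√12 = 113/√12 = 32.62 mm
L_e = K·L = 1 × 3.98 m = 3.980 m = 3980.0 mm
λ = L_e / r_min = 3980.0 / 32.62 = 122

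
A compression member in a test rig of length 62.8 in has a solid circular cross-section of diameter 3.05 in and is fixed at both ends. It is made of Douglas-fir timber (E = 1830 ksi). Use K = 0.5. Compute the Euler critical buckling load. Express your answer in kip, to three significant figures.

I = πd⁴/64 = π×3.05⁴/64 = 4.248 in⁴
Effective length L_e = K·L = 0.5 × 62.8 = 31.40 in
P_cr = π²EI / L_e² = π² × 1830×10³ × 4.248 / 31.40² = 7.781×10^4 lb

P_cr ≈ 77.8 kip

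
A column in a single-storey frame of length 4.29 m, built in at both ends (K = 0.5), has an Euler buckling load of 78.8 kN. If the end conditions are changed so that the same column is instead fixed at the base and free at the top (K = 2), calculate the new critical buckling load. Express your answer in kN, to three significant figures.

P_cr ≈ 4.92 kN

P_cr ∝ 1/K², so P_cr,new = P_cr,old × (K_old/K_new)² = 78.8 × (0.5/2)²
= 78.8 × 0.06250 = 4.92 kN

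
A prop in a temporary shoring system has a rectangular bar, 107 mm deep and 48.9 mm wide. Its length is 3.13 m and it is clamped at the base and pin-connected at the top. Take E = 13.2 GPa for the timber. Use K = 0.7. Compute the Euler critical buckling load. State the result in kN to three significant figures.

Buckling occurs about the weak axis: I_min = h·b³/12 with b = 48.9 mm (the shorter side).
I_min = 107×48.9³/12 = 1.043×10^6 mm⁴
I = 1.043×10^6 mm⁴ = 1.043×10^-6 m⁴
Effective length L_e = K·L = 0.7 × 3.13 = 2.191 m
P_cr = π²EI / L_e² = π² × 13.2×10⁹ × 1.043×10^-6 / 2.191² = 2.830×10^4 N

P_cr ≈ 28.3 kN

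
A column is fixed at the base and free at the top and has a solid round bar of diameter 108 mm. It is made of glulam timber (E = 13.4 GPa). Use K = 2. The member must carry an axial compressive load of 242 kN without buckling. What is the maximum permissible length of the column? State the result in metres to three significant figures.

I = πd⁴/64 = π×108⁴/64 = 6.678×10^6 mm⁴
I = 6.678×10^-6 m⁴
At the buckling limit P_cr = P = 2.420×10^5 N
From P_cr = π²EI/(K·L)²:  L = (1/K)·√(π²EI/P_cr) = (1/2)·√(π²×1.34×10^10×6.678×10^-6/2.420×10^5)
L = 0.955 m

L_max ≈ 0.955 m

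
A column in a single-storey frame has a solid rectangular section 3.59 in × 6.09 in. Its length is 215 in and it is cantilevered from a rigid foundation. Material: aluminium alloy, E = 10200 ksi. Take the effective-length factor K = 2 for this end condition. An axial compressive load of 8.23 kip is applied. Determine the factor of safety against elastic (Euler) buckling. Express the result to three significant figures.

Buckling occurs about the weak axis: I_min = h·b³/12 with b = 3.59 in (the shorter side).
I_min = 6.09×3.59³/12 = 23.48 in⁴
Effective length L_e = K·L = 2 × 215 = 430.0 in
P_cr = π²EI / L_e² = π² × 10200×10³ × 23.48 / 430.0² = 1.278×10^4 lb
Factor of safety n = P_cr / P = 12.784 / 8.23 = 1.55

n ≈ 1.55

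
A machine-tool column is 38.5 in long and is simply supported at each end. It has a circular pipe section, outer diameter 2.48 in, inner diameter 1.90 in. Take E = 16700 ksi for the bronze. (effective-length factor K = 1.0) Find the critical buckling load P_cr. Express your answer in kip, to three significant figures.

d_o = 2.48 in, d_i = 1.90 in
I = π(d_o⁴ − d_i⁴)/64 = π(2.48⁴ − 1.900⁴)/64 = 1.217 in⁴
Effective length L_e = K·L = 1 × 38.5 = 38.50 in
P_cr = π²EI / L_e² = π² × 16700×10³ × 1.217 / 38.50² = 1.353×10^5 lb

P_cr ≈ 135 kip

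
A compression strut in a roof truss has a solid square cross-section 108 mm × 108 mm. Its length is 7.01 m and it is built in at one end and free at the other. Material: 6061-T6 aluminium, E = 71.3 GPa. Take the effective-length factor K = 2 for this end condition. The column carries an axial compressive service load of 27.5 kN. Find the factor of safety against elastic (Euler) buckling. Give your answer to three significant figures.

I = a⁴/12 = 108⁴/12 = 1.134×10^7 mm⁴
I = 1.134×10^7 mm⁴ = 1.134×10^-5 m⁴
Effective length L_e = K·L = 2 × 7.01 = 14.02 m
P_cr = π²EI / L_e² = π² × 71.3×10⁹ × 1.134×10^-5 / 14.02² = 4.059×10^4 N
Factor of safety n = P_cr / P = 40.589 / 27.5 = 1.48

n ≈ 1.48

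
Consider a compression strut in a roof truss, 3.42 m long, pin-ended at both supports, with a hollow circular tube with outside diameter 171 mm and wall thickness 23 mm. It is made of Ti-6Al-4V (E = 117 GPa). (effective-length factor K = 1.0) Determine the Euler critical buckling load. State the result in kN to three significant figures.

Inner diameter d_i = 171 − 2×23 = 125.0 mm
I = π(d_o⁴ − d_i⁴)/64 = π(171⁴ − 125.0⁴)/64 = 2.999×10^7 mm⁴
I = 2.999×10^7 mm⁴ = 2.999×10^-5 m⁴
Effective length L_e = K·L = 1 × 3.42 = 3.420 m
P_cr = π²EI / L_e² = π² × 117×10⁹ × 2.999×10^-5 / 3.420² = 2.961×10^6 N

P_cr ≈ 2960 kN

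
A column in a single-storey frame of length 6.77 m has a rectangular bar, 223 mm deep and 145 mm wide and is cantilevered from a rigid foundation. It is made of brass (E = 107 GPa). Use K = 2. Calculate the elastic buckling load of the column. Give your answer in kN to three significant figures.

Buckling occurs about the weak axis: I_min = h·b³/12 with b = 145 mm (the shorter side).
I_min = 223×145³/12 = 5.665×10^7 mm⁴
I = 5.665×10^7 mm⁴ = 5.665×10^-5 m⁴
Effective length L_e = K·L = 2 × 6.77 = 13.54 m
P_cr = π²EI / L_e² = π² × 107×10⁹ × 5.665×10^-5 / 13.54² = 3.263×10^5 N

P_cr ≈ 326 kN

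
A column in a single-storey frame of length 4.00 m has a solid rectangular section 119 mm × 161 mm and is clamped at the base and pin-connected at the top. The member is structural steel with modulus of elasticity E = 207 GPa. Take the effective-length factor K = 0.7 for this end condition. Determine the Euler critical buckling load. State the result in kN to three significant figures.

P_cr ≈ 5890 kN

Buckling occurs about the weak axis: I_min = h·b³/12 with b = 119 mm (the shorter side).
I_min = 161×119³/12 = 2.261×10^7 mm⁴
I = 2.261×10^7 mm⁴ = 2.261×10^-5 m⁴
Effective length L_e = K·L = 0.7 × 4.00 = 2.800 m
P_cr = π²EI / L_e² = π² × 207×10⁹ × 2.261×10^-5 / 2.800² = 5.892×10^6 N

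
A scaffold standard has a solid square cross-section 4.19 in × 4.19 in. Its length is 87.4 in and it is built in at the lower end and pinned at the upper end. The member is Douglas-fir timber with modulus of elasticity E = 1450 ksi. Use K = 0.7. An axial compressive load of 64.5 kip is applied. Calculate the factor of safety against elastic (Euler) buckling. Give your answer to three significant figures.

I = a⁴/12 = 4.19⁴/12 = 25.68 in⁴
Effective length L_e = K·L = 0.7 × 87.4 = 61.18 in
P_cr = π²EI / L_e² = π² × 1450×10³ × 25.68 / 61.18² = 9.820×10^4 lb
Factor of safety n = P_cr / P = 98.203 / 64.5 = 1.52

n ≈ 1.52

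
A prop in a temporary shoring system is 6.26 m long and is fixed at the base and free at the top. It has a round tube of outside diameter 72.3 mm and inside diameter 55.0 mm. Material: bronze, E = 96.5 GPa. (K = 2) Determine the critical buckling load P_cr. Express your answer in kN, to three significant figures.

d_o = 72.3 mm, d_i = 55.0 mm
I = π(d_o⁴ − d_i⁴)/64 = π(72.3⁴ − 55.00⁴)/64 = 8.921×10^5 mm⁴
I = 8.921×10^5 mm⁴ = 8.921×10^-7 m⁴
Effective length L_e = K·L = 2 × 6.26 = 12.52 m
P_cr = π²EI / L_e² = π² × 96.5×10⁹ × 8.921×10^-7 / 12.52² = 5.420×10^3 N

P_cr ≈ 5.42 kN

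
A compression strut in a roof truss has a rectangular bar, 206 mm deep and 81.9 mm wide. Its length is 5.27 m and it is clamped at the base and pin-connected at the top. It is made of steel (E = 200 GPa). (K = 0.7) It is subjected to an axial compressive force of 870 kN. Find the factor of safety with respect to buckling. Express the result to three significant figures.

n ≈ 1.57

Buckling occurs about the weak axis: I_min = h·b³/12 with b = 81.9 mm (the shorter side).
I_min = 206×81.9³/12 = 9.431×10^6 mm⁴
I = 9.431×10^6 mm⁴ = 9.431×10^-6 m⁴
Effective length L_e = K·L = 0.7 × 5.27 = 3.689 m
P_cr = π²EI / L_e² = π² × 200×10⁹ × 9.431×10^-6 / 3.689² = 1.368×10^6 N
Factor of safety n = P_cr / P = 1367.9 / 870 = 1.57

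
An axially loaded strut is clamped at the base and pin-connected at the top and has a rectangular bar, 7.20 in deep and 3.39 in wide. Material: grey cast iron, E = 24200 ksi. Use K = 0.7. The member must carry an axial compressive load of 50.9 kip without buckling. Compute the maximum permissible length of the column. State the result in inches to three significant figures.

L_max ≈ 473 in

Buckling occurs about the weak axis: I_min = h·b³/12 with b = 3.39 in (the shorter side).
I_min = 7.20×3.39³/12 = 23.37 in⁴
At the buckling limit P_cr = P = 5.090×10^4 lb
From P_cr = π²EI/(K·L)²:  L = (1/K)·√(π²EI/P_cr) = (1/0.7)·√(π²×2.42×10^7×23.37/5.090×10^4)
L = 473 in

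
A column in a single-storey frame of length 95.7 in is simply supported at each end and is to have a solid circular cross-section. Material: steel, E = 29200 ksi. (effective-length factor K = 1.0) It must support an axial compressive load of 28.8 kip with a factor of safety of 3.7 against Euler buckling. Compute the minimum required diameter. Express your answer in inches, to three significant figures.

Required P_cr = n·P = 3.7 × 28.8 = 106.6 kip
L_e = K·L = 1 × 95.7 = 95.70 in
Required I = P_cr·L_e²/(π²E) = 1.066×10^5 × 95.70² / (π² × 2.92×10^7) = 3.386 in⁴
Solid circle: I = πd⁴/64  ⇒  d = (64I/π)^(1/4) = (64×3.386/π)^(1/4) = 2.88 in

d ≈ 2.88 in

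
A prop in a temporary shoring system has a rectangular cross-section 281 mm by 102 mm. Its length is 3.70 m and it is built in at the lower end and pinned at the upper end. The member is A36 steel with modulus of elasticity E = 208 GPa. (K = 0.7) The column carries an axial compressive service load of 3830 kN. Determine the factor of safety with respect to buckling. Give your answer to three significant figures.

n ≈ 1.99

Buckling occurs about the weak axis: I_min = h·b³/12 with b = 102 mm (the shorter side).
I_min = 281×102³/12 = 2.485×10^7 mm⁴
I = 2.485×10^7 mm⁴ = 2.485×10^-5 m⁴
Effective length L_e = K·L = 0.7 × 3.70 = 2.590 m
P_cr = π²EI / L_e² = π² × 208×10⁹ × 2.485×10^-5 / 2.590² = 7.605×10^6 N
Factor of safety n = P_cr / P = 7604.8 / 3830 = 1.99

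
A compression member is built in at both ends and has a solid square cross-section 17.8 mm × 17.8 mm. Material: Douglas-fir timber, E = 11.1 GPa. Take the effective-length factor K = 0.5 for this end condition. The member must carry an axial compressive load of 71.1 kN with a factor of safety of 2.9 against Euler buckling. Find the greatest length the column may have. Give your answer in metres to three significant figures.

L_max ≈ 0.133 m

I = a⁴/12 = 17.8⁴/12 = 8.366×10^3 mm⁴
I = 8.366×10^-9 m⁴
Required critical load P_cr = n·P = 2.9 × 71.1 = 206.2 kN = 2.062×10^5 N
From P_cr = π²EI/(K·L)²:  L = (1/K)·√(π²EI/P_cr) = (1/0.5)·√(π²×1.11×10^10×8.366×10^-9/2.062×10^5)
L = 0.133 m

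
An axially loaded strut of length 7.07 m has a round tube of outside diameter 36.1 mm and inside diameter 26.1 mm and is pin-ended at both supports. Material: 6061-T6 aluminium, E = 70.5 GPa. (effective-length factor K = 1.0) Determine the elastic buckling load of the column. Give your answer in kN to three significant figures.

d_o = 36.1 mm, d_i = 26.1 mm
I = π(d_o⁴ − d_i⁴)/64 = π(36.1⁴ − 26.10⁴)/64 = 6.059×10^4 mm⁴
I = 6.059×10^4 mm⁴ = 6.059×10^-8 m⁴
Effective length L_e = K·L = 1 × 7.07 = 7.070 m
P_cr = π²EI / L_e² = π² × 70.5×10⁹ × 6.059×10^-8 / 7.070² = 843.4 N

P_cr ≈ 0.843 kN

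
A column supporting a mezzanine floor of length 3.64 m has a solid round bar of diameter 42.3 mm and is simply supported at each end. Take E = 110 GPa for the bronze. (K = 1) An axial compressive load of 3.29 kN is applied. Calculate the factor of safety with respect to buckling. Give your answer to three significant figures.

I = πd⁴/64 = π×42.3⁴/64 = 1.572×10^5 mm⁴
I = 1.572×10^5 mm⁴ = 1.572×10^-7 m⁴
Effective length L_e = K·L = 1 × 3.64 = 3.640 m
P_cr = π²EI / L_e² = π² × 110×10⁹ × 1.572×10^-7 / 3.640² = 1.288×10^4 N
Factor of safety n = P_cr / P = 12.877 / 3.29 = 3.91

n ≈ 3.91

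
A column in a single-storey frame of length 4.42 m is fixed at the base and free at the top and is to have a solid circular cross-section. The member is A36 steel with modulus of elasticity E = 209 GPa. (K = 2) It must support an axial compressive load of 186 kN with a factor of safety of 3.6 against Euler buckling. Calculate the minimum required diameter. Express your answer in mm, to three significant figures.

Required P_cr = n·P = 3.6 × 186 = 669.6 kN
L_e = K·L = 2 × 4.42 = 8.840 m
Required I = P_cr·L_e²/(π²E) = 6.696×10^5 × 8.840² / (π² × 2.09×10^11) = 2.537×10^-5 m⁴
I_req = 2.537×10^7 mm⁴
Solid circle: I = πd⁴/64  ⇒  d = (64I/π)^(1/4) = (64×2.537×10^7/π)^(1/4) = 151 mm

d ≈ 151 mm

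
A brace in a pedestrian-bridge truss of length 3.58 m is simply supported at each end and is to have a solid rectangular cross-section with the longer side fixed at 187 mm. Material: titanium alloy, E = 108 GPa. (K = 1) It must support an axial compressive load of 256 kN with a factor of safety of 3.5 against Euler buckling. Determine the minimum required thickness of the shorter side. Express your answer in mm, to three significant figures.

b ≈ 88.4 mm

Required P_cr = n·P = 3.5 × 256 = 896.0 kN
L_e = K·L = 1 × 3.58 = 3.580 m
Required I = P_cr·L_e²/(π²E) = 8.960×10^5 × 3.580² / (π² × 1.08×10^11) = 1.077×10^-5 m⁴
I_req = 1.077×10^7 mm⁴
Rectangle, weak axis: I_min = h·b³/12 with h = 187 mm fixed  ⇒  b = (12I/h)^(1/3) = 88.4 mm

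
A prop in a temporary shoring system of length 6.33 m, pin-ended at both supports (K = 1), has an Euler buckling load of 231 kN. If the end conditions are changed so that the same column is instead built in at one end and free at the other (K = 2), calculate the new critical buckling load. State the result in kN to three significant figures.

P_cr ≈ 57.8 kN

P_cr ∝ 1/K², so P_cr,new = P_cr,old × (K_old/K_new)² = 231 × (1/2)²
= 231 × 0.2500 = 57.8 kN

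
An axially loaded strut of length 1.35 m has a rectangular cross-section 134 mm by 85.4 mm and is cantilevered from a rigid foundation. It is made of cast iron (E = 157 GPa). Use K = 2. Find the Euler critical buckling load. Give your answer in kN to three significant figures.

Buckling occurs about the weak axis: I_min = h·b³/12 with b = 85.4 mm (the shorter side).
I_min = 134×85.4³/12 = 6.955×10^6 mm⁴
I = 6.955×10^6 mm⁴ = 6.955×10^-6 m⁴
Effective length L_e = K·L = 2 × 1.35 = 2.700 m
P_cr = π²EI / L_e² = π² × 157×10⁹ × 6.955×10^-6 / 2.700² = 1.478×10^6 N

P_cr ≈ 1480 kN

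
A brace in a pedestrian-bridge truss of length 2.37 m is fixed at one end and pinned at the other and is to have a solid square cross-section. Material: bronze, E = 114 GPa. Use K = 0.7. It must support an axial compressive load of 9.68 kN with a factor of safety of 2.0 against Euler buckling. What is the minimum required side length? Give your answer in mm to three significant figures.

Required P_cr = n·P = 2.0 × 9.68 = 19.36 kN
L_e = K·L = 0.7 × 2.37 = 1.659 m
Required I = P_cr·L_e²/(π²E) = 1.936×10^4 × 1.659² / (π² × 1.14×10^11) = 4.736×10^-8 m⁴
I_req = 4.736×10^4 mm⁴
Solid square: I = a⁴/12  ⇒  a = (12I)^(1/4) = (12×4.736×10^4)^(1/4) = 27.5 mm

a ≈ 27.5 mm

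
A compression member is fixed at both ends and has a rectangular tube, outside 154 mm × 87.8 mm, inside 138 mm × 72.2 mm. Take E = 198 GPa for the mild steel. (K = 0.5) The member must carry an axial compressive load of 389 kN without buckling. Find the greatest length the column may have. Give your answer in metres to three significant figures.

L_max ≈ 9.36 m

Weak-axis I_min = (h_o·b_o³ − h_i·b_i³)/12 with b_o = 87.8, b_i = 72.20 mm (shorter outer/inner sides).
I_min = (154×87.8³ − 138.0×72.20³)/12 = 4.358×10^6 mm⁴
I = 4.358×10^-6 m⁴
At the buckling limit P_cr = P = 3.890×10^5 N
From P_cr = π²EI/(K·L)²:  L = (1/K)·√(π²EI/P_cr) = (1/0.5)·√(π²×1.98×10^11×4.358×10^-6/3.890×10^5)
L = 9.36 m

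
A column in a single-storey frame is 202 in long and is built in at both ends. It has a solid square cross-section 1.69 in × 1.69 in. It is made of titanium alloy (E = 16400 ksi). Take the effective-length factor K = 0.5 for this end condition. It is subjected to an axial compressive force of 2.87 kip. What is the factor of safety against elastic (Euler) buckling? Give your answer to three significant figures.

I = a⁴/12 = 1.69⁴/12 = 0.6798 in⁴
Effective length L_e = K·L = 0.5 × 202 = 101.0 in
P_cr = π²EI / L_e² = π² × 16400×10³ × 0.6798 / 101.0² = 1.079×10^4 lb
Factor of safety n = P_cr / P = 10.786 / 2.87 = 3.76

n ≈ 3.76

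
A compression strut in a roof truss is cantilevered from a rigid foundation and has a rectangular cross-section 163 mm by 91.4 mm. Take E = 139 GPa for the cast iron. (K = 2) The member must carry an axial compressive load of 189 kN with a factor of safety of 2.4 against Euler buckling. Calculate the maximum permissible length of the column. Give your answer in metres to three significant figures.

Buckling occurs about the weak axis: I_min = h·b³/12 with b = 91.4 mm (the shorter side).
I_min = 163×91.4³/12 = 1.037×10^7 mm⁴
I = 1.037×10^-5 m⁴
Required critical load P_cr = n·P = 2.4 × 189 = 453.6 kN = 4.536×10^5 N
From P_cr = π²EI/(K·L)²:  L = (1/K)·√(π²EI/P_cr) = (1/2)·√(π²×1.39×10^11×1.037×10^-5/4.536×10^5)
L = 2.80 m

L_max ≈ 2.80 m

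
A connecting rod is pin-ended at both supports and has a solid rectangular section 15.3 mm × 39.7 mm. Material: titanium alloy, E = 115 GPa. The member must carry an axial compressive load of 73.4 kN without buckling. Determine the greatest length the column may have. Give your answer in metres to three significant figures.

Buckling occurs about the weak axis: I_min = h·b³/12 with b = 15.3 mm (the shorter side).
I_min = 39.7×15.3³/12 = 1.185×10^4 mm⁴
I = 1.185×10^-8 m⁴
At the buckling limit P_cr = P = 7.340×10^4 N
From P_cr = π²EI/(K·L)²:  L = (1/K)·√(π²EI/P_cr) = (1/1)·√(π²×1.15×10^11×1.185×10^-8/7.340×10^4)
L = 0.428 m

L_max ≈ 0.428 m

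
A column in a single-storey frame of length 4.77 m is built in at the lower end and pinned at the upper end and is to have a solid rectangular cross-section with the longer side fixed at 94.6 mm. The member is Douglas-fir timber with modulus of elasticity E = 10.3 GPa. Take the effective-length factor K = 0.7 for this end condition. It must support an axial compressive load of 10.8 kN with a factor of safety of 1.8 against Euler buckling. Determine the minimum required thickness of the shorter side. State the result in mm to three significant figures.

Required P_cr = n·P = 1.8 × 10.8 = 19.44 kN
L_e = K·L = 0.7 × 4.77 = 3.339 m
Required I = P_cr·L_e²/(π²E) = 1.944×10^4 × 3.339² / (π² × 1.03×10^10) = 2.132×10^-6 m⁴
I_req = 2.132×10^6 mm⁴
Rectangle, weak axis: I_min = h·b³/12 with h = 94.6 mm fixed  ⇒  b = (12I/h)^(1/3) = 64.7 mm

b ≈ 64.7 mm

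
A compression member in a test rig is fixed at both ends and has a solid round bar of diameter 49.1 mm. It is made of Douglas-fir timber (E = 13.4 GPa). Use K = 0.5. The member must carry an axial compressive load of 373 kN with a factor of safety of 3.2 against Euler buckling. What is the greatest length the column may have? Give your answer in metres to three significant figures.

L_max ≈ 0.356 m

I = πd⁴/64 = π×49.1⁴/64 = 2.853×10^5 mm⁴
I = 2.853×10^-7 m⁴
Required critical load P_cr = n·P = 3.2 × 373 = 1194 kN = 1.194×10^6 N
From P_cr = π²EI/(K·L)²:  L = (1/K)·√(π²EI/P_cr) = (1/0.5)·√(π²×1.34×10^10×2.853×10^-7/1.194×10^6)
L = 0.356 m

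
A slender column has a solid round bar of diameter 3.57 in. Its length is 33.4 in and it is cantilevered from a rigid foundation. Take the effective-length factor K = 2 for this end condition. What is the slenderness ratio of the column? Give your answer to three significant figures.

λ ≈ 74.8

For a solid circle r = d/4 = 3.57/4 = 0.8925 in
L_e = K·L = 2 × 33.4 = 66.80 in
λ = L_e / r_min = 66.800 / 0.8925 = 74.8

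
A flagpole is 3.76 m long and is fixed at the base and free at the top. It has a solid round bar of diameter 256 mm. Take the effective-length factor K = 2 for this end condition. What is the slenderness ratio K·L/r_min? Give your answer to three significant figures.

For a solid circle r = d/4 = 256/4 = 64.00 mm
L_e = K·L = 2 × 3.76 m = 7.520 m = 7520.0 mm
λ = L_e / r_min = 7520.0 / 64.00 = 118

λ ≈ 118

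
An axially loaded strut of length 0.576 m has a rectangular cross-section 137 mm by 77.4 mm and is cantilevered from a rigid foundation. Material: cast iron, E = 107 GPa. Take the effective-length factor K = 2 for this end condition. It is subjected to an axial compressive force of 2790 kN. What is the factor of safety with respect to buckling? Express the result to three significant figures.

Buckling occurs about the weak axis: I_min = h·b³/12 with b = 77.4 mm (the shorter side).
I_min = 137×77.4³/12 = 5.294×10^6 mm⁴
I = 5.294×10^6 mm⁴ = 5.294×10^-6 m⁴
Effective length L_e = K·L = 2 × 0.576 = 1.152 m
P_cr = π²EI / L_e² = π² × 107×10⁹ × 5.294×10^-6 / 1.152² = 4.213×10^6 N
Factor of safety n = P_cr / P = 4212.5 / 2790 = 1.51

n ≈ 1.51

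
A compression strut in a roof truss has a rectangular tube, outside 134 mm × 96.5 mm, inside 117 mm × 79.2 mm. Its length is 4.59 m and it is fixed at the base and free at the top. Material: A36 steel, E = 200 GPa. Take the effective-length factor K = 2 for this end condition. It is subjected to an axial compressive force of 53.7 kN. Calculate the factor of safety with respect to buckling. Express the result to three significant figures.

Weak-axis I_min = (h_o·b_o³ − h_i·b_i³)/12 with b_o = 96.5, b_i = 79.20 mm (shorter outer/inner sides).
I_min = (134×96.5³ − 117.0×79.20³)/12 = 5.191×10^6 mm⁴
I = 5.191×10^6 mm⁴ = 5.191×10^-6 m⁴
Effective length L_e = K·L = 2 × 4.59 = 9.180 m
P_cr = π²EI / L_e² = π² × 200×10⁹ × 5.191×10^-6 / 9.180² = 1.216×10^5 N
Factor of safety n = P_cr / P = 121.59 / 53.7 = 2.26

n ≈ 2.26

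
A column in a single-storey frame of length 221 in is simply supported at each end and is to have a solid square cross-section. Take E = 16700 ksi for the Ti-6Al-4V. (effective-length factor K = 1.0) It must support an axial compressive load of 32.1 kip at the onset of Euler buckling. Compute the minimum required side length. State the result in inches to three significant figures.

a ≈ 3.27 in

L_e = K·L = 1 × 221 = 221.0 in
Required I = P_cr·L_e²/(π²E) = 3.210×10^4 × 221.0² / (π² × 1.67×10^7) = 9.512 in⁴
Solid square: I = a⁴/12  ⇒  a = (12I)^(1/4) = (12×9.512)^(1/4) = 3.27 in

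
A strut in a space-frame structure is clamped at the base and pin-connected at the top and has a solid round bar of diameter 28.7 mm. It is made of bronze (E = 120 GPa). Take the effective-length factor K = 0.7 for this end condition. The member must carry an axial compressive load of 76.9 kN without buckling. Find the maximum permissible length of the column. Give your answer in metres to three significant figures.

I = πd⁴/64 = π×28.7⁴/64 = 3.330×10^4 mm⁴
I = 3.330×10^-8 m⁴
At the buckling limit P_cr = P = 7.690×10^4 N
From P_cr = π²EI/(K·L)²:  L = (1/K)·√(π²EI/P_cr) = (1/0.7)·√(π²×1.20×10^11×3.330×10^-8/7.690×10^4)
L = 1.02 m

L_max ≈ 1.02 m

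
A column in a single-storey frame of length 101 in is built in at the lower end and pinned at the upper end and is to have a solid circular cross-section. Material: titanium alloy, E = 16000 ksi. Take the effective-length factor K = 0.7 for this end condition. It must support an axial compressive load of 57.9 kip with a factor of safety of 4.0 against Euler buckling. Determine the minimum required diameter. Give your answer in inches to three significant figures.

Required P_cr = n·P = 4.0 × 57.9 = 231.6 kip
L_e = K·L = 0.7 × 101 = 70.70 in
Required I = P_cr·L_e²/(π²E) = 2.316×10^5 × 70.70² / (π² × 1.60×10^7) = 7.331 in⁴
Solid circle: I = πd⁴/64  ⇒  d = (64I/π)^(1/4) = (64×7.331/π)^(1/4) = 3.50 in

d ≈ 3.50 in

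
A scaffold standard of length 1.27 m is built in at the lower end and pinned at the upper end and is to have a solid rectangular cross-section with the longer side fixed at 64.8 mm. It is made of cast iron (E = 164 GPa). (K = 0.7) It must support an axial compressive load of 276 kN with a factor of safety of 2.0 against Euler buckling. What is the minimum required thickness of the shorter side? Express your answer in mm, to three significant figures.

b ≈ 36.8 mm

Required P_cr = n·P = 2.0 × 276 = 552.0 kN
L_e = K·L = 0.7 × 1.27 = 0.8890 m
Required I = P_cr·L_e²/(π²E) = 5.520×10^5 × 0.8890² / (π² × 1.64×10^11) = 2.695×10^-7 m⁴
I_req = 2.695×10^5 mm⁴
Rectangle, weak axis: I_min = h·b³/12 with h = 64.8 mm fixed  ⇒  b = (12I/h)^(1/3) = 36.8 mm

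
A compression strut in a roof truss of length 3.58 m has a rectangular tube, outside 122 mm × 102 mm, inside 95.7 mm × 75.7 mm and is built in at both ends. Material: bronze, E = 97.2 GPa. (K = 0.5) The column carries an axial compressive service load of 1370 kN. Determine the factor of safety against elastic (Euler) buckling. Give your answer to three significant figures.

n ≈ 1.60

Weak-axis I_min = (h_o·b_o³ − h_i·b_i³)/12 with b_o = 102, b_i = 75.70 mm (shorter outer/inner sides).
I_min = (122×102³ − 95.70×75.70³)/12 = 7.329×10^6 mm⁴
I = 7.329×10^6 mm⁴ = 7.329×10^-6 m⁴
Effective length L_e = K·L = 0.5 × 3.58 = 1.790 m
P_cr = π²EI / L_e² = π² × 97.2×10⁹ × 7.329×10^-6 / 1.790² = 2.194×10^6 N
Factor of safety n = P_cr / P = 2194.5 / 1370 = 1.60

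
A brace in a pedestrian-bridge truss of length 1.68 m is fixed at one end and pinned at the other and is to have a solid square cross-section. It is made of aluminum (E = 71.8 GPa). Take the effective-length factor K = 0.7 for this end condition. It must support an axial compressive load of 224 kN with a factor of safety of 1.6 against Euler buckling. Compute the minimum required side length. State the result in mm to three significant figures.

a ≈ 53.8 mm

Required P_cr = n·P = 1.6 × 224 = 358.4 kN
L_e = K·L = 0.7 × 1.68 = 1.176 m
Required I = P_cr·L_e²/(π²E) = 3.584×10^5 × 1.176² / (π² × 7.18×10^10) = 6.995×10^-7 m⁴
I_req = 6.995×10^5 mm⁴
Solid square: I = a⁴/12  ⇒  a = (12I)^(1/4) = (12×6.995×10^5)^(1/4) = 53.8 mm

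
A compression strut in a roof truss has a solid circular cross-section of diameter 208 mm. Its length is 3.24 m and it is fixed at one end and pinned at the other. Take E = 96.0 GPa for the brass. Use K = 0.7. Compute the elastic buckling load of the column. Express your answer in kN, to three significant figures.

P_cr ≈ 16900 kN

I = πd⁴/64 = π×208⁴/64 = 9.188×10^7 mm⁴
I = 9.188×10^7 mm⁴ = 9.188×10^-5 m⁴
Effective length L_e = K·L = 0.7 × 3.24 = 2.268 m
P_cr = π²EI / L_e² = π² × 96.0×10⁹ × 9.188×10^-5 / 2.268² = 1.692×10^7 N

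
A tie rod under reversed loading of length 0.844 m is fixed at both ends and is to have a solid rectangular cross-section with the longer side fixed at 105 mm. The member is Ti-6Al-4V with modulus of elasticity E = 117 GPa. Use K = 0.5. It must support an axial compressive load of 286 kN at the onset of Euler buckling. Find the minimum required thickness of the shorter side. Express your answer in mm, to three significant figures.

b ≈ 17.1 mm

L_e = K·L = 0.5 × 0.844 = 0.4220 m
Required I = P_cr·L_e²/(π²E) = 2.860×10^5 × 0.4220² / (π² × 1.17×10^11) = 4.411×10^-8 m⁴
I_req = 4.411×10^4 mm⁴
Rectangle, weak axis: I_min = h·b³/12 with h = 105 mm fixed  ⇒  b = (12I/h)^(1/3) = 17.1 mm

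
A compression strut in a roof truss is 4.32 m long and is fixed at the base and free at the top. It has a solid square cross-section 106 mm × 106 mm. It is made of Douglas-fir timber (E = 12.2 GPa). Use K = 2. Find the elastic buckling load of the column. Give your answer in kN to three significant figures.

I = a⁴/12 = 106⁴/12 = 1.052×10^7 mm⁴
I = 1.052×10^7 mm⁴ = 1.052×10^-5 m⁴
Effective length L_e = K·L = 2 × 4.32 = 8.640 m
P_cr = π²EI / L_e² = π² × 12.2×10⁹ × 1.052×10^-5 / 8.640² = 1.697×10^4 N

P_cr ≈ 17.0 kN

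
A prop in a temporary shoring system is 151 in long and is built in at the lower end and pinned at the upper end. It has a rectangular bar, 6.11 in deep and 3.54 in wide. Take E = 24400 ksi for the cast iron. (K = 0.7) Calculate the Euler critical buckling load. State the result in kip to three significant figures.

Buckling occurs about the weak axis: I_min = h·b³/12 with b = 3.54 in (the shorter side).
I_min = 6.11×3.54³/12 = 22.59 in⁴
Effective length L_e = K·L = 0.7 × 151 = 105.7 in
P_cr = π²EI / L_e² = π² × 24400×10³ × 22.59 / 105.7² = 4.869×10^5 lb

P_cr ≈ 487 kip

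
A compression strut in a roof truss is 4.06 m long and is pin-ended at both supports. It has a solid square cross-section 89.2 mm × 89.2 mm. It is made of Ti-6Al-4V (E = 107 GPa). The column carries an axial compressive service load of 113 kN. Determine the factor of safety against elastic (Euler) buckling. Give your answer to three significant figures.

n ≈ 2.99

I = a⁴/12 = 89.2⁴/12 = 5.276×10^6 mm⁴
I = 5.276×10^6 mm⁴ = 5.276×10^-6 m⁴
Effective length L_e = K·L = 1 × 4.06 = 4.060 m
P_cr = π²EI / L_e² = π² × 107×10⁹ × 5.276×10^-6 / 4.060² = 3.380×10^5 N
Factor of safety n = P_cr / P = 337.99 / 113 = 2.99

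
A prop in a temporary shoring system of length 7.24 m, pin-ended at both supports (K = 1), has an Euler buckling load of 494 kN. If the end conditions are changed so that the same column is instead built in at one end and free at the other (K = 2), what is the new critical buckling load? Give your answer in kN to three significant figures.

P_cr ∝ 1/K², so P_cr,new = P_cr,old × (K_old/K_new)² = 494 × (1/2)²
= 494 × 0.2500 = 124 kN

P_cr ≈ 124 kN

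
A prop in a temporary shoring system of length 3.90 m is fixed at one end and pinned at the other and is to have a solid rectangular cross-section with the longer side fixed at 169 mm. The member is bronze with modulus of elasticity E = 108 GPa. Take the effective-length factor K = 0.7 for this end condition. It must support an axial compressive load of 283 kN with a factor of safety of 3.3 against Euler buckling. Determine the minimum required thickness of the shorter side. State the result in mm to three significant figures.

Required P_cr = n·P = 3.3 × 283 = 933.9 kN
L_e = K·L = 0.7 × 3.90 = 2.730 m
Required I = P_cr·L_e²/(π²E) = 9.339×10^5 × 2.730² / (π² × 1.08×10^11) = 6.530×10^-6 m⁴
I_req = 6.530×10^6 mm⁴
Rectangle, weak axis: I_min = h·b³/12 with h = 169 mm fixed  ⇒  b = (12I/h)^(1/3) = 77.4 mm

b ≈ 77.4 mm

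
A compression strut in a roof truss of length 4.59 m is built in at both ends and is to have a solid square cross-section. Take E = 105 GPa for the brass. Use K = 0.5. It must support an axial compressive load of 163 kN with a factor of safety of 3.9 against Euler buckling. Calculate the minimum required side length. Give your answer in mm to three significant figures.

a ≈ 78.9 mm

Required P_cr = n·P = 3.9 × 163 = 635.7 kN
L_e = K·L = 0.5 × 4.59 = 2.295 m
Required I = P_cr·L_e²/(π²E) = 6.357×10^5 × 2.295² / (π² × 1.05×10^11) = 3.231×10^-6 m⁴
I_req = 3.231×10^6 mm⁴
Solid square: I = a⁴/12  ⇒  a = (12I)^(1/4) = (12×3.231×10^6)^(1/4) = 78.9 mm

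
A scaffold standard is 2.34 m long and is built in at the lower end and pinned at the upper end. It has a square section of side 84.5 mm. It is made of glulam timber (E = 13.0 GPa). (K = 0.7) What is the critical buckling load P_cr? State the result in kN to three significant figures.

P_cr ≈ 203 kN

I = a⁴/12 = 84.5⁴/12 = 4.249×10^6 mm⁴
I = 4.249×10^6 mm⁴ = 4.249×10^-6 m⁴
Effective length L_e = K·L = 0.7 × 2.34 = 1.638 m
P_cr = π²EI / L_e² = π² × 13.0×10⁹ × 4.249×10^-6 / 1.638² = 2.032×10^5 N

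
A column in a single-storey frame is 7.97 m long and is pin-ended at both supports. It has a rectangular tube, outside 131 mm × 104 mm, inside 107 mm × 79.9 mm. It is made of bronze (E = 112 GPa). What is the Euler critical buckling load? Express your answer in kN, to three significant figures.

Weak-axis I_min = (h_o·b_o³ − h_i·b_i³)/12 with b_o = 104, b_i = 79.90 mm (shorter outer/inner sides).
I_min = (131×104³ − 107.0×79.90³)/12 = 7.732×10^6 mm⁴
I = 7.732×10^6 mm⁴ = 7.732×10^-6 m⁴
Effective length L_e = K·L = 1 × 7.97 = 7.970 m
P_cr = π²EI / L_e² = π² × 112×10⁹ × 7.732×10^-6 / 7.970² = 1.345×10^5 N

P_cr ≈ 135 kN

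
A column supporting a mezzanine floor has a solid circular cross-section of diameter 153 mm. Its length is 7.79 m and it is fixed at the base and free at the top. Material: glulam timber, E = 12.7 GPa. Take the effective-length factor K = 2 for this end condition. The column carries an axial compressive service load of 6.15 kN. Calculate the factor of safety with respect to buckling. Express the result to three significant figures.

n ≈ 2.26

I = πd⁴/64 = π×153⁴/64 = 2.690×10^7 mm⁴
I = 2.690×10^7 mm⁴ = 2.690×10^-5 m⁴
Effective length L_e = K·L = 2 × 7.79 = 15.58 m
P_cr = π²EI / L_e² = π² × 12.7×10⁹ × 2.690×10^-5 / 15.58² = 1.389×10^4 N
Factor of safety n = P_cr / P = 13.890 / 6.15 = 2.26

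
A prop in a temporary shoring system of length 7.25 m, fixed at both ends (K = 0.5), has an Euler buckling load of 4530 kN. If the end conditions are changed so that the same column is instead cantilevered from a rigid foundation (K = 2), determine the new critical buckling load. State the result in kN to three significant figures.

P_cr ∝ 1/K², so P_cr,new = P_cr,old × (K_old/K_new)² = 4530 × (0.5/2)²
= 4530 × 0.06250 = 283 kN

P_cr ≈ 283 kN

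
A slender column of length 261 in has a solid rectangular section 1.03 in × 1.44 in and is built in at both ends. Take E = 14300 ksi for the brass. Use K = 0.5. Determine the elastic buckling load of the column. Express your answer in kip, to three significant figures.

P_cr ≈ 1.09 kip

Buckling occurs about the weak axis: I_min = h·b³/12 with b = 1.03 in (the shorter side).
I_min = 1.44×1.03³/12 = 0.1311 in⁴
Effective length L_e = K·L = 0.5 × 261 = 130.5 in
P_cr = π²EI / L_e² = π² × 14300×10³ × 0.1311 / 130.5² = 1.087×10^3 lb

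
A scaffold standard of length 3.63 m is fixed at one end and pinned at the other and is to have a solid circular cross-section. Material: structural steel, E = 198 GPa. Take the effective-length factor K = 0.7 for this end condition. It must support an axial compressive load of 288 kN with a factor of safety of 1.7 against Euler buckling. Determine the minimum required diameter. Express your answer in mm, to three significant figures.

d ≈ 75.8 mm

Required P_cr = n·P = 1.7 × 288 = 489.6 kN
L_e = K·L = 0.7 × 3.63 = 2.541 m
Required I = P_cr·L_e²/(π²E) = 4.896×10^5 × 2.541² / (π² × 1.98×10^11) = 1.618×10^-6 m⁴
I_req = 1.618×10^6 mm⁴
Solid circle: I = πd⁴/64  ⇒  d = (64I/π)^(1/4) = (64×1.618×10^6/π)^(1/4) = 75.8 mm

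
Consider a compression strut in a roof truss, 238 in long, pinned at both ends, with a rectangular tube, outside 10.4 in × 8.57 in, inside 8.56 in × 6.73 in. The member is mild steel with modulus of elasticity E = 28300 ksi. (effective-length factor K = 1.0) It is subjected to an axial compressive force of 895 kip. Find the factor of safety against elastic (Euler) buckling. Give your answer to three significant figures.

Weak-axis I_min = (h_o·b_o³ − h_i·b_i³)/12 with b_o = 8.57, b_i = 6.730 in (shorter outer/inner sides).
I_min = (10.4×8.57³ − 8.560×6.730³)/12 = 328.1 in⁴
Effective length L_e = K·L = 1 × 238 = 238.0 in
P_cr = π²EI / L_e² = π² × 28300×10³ × 328.1 / 238.0² = 1.618×10^6 lb
Factor of safety n = P_cr / P = 1617.7 / 895 = 1.81

n ≈ 1.81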